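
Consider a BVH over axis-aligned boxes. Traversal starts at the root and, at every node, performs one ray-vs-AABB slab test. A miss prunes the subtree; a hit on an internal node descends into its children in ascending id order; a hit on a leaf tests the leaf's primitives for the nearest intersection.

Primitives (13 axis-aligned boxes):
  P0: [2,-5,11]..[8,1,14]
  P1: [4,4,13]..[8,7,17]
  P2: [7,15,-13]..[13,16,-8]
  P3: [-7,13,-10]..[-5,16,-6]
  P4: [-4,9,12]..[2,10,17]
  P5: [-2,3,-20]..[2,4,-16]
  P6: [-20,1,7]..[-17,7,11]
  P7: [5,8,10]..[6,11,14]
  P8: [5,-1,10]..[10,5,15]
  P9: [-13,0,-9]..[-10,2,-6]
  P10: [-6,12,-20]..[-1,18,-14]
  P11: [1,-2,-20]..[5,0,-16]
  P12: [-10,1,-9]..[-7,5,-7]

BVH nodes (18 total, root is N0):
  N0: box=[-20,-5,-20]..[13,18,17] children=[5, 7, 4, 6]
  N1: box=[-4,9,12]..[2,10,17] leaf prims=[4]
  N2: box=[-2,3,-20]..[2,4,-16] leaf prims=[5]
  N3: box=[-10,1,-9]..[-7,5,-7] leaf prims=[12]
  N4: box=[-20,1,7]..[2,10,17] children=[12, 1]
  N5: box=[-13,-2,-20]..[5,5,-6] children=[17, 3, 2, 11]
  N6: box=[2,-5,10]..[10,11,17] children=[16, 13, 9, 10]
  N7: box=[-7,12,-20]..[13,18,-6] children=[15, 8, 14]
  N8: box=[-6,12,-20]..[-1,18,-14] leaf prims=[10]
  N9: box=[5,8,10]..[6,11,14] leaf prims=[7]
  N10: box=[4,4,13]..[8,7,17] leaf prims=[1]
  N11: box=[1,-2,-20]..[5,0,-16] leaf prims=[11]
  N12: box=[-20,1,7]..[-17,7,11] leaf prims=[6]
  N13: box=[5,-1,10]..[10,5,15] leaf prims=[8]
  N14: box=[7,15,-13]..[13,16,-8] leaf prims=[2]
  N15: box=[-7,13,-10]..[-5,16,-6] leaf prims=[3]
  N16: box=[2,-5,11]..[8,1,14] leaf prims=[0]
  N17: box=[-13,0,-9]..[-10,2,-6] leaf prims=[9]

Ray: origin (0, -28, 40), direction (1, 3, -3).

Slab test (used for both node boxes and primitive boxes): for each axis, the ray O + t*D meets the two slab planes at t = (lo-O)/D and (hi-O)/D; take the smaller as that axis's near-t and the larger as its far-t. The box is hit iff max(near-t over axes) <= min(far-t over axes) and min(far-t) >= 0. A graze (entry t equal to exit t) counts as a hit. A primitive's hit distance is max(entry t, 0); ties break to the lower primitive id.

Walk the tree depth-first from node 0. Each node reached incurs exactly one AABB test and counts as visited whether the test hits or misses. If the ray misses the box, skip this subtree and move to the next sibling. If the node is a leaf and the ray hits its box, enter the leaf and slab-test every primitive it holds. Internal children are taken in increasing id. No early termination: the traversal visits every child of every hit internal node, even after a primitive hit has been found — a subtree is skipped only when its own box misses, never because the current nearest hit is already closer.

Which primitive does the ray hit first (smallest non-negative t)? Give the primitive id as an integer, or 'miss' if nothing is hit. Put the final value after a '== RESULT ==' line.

Traverse from the root:
N0 x:[-20,13] y:[23/3,46/3] z:[23/3,20] -> hit [23/3,13], descend [4, 5, 6, 7]
  N4 x:[-20,2] y:[29/3,38/3] z:[23/3,11] -> miss, prune
  N5 x:[-13,5] y:[26/3,11] z:[46/3,20] -> miss, prune
  N6 x:[2,10] y:[23/3,13] z:[23/3,10] -> hit [23/3,10], descend [9, 10, 13, 16]
    N9 x:[5,6] y:[12,13] z:[26/3,10] -> miss, prune
    N10 x:[4,8] y:[32/3,35/3] z:[23/3,9] -> miss, prune
    N13 x:[5,10] y:[9,11] z:[25/3,10] -> hit [9,10] leaf, test {P8@t=9}
    N16 x:[2,8] y:[23/3,29/3] z:[26/3,29/3] -> miss, prune
  N7 x:[-7,13] y:[40/3,46/3] z:[46/3,20] -> miss, prune

Visited [0, 4, 5, 6, 9, 10, 13, 16, 7]. Tests: 9 box, 1 leaf. Nearest: P8.

== RESULT ==
8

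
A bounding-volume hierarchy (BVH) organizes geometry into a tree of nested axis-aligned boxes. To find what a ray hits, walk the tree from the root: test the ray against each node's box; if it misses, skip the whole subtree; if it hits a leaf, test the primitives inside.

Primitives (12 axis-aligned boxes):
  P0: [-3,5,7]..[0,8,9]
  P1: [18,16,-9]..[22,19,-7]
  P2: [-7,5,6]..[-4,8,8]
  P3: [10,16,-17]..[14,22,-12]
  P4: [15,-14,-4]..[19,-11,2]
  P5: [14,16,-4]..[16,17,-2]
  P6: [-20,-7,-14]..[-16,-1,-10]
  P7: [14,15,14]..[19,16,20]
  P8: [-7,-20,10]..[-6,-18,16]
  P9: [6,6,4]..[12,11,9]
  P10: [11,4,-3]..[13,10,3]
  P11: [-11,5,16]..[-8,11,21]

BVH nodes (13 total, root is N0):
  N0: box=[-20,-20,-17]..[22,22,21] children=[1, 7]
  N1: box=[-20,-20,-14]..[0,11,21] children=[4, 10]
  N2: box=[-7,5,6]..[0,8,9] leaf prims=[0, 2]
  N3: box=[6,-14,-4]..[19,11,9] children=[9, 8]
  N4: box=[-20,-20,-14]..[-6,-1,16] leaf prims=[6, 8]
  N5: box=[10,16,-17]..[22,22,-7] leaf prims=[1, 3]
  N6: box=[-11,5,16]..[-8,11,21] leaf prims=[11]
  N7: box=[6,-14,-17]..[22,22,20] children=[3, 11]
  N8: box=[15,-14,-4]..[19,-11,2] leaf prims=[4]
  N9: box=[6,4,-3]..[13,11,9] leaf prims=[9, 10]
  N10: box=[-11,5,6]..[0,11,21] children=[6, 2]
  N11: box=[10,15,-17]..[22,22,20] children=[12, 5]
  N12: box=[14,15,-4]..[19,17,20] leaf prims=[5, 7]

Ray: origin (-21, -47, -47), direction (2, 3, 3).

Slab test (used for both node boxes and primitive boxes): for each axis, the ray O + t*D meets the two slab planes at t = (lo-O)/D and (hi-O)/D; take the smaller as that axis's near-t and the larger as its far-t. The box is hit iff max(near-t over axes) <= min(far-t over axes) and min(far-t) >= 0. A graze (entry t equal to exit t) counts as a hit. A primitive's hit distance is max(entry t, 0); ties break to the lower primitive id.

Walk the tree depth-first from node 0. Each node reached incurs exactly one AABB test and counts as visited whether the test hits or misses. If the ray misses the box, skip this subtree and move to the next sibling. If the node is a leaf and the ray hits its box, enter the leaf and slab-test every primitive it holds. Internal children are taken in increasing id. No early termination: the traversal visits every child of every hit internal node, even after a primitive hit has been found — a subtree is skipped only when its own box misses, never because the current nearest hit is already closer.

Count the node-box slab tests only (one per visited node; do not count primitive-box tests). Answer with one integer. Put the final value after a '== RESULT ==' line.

Traverse from the root:
N0 x:[1/2,43/2] y:[9,23] z:[10,68/3] -> hit [10,43/2], descend [1, 7]
  N1 x:[1/2,21/2] y:[9,58/3] z:[11,68/3] -> miss, prune
  N7 x:[27/2,43/2] y:[11,23] z:[10,67/3] -> hit [27/2,43/2], descend [3, 11]
    N3 x:[27/2,20] y:[11,58/3] z:[43/3,56/3] -> hit [43/3,56/3], descend [8, 9]
      N8 x:[18,20] y:[11,12] z:[43/3,49/3] -> miss, prune
      N9 x:[27/2,17] y:[17,58/3] z:[44/3,56/3] -> hit [17,17] leaf, test {P9(miss), P10(miss)}
    N11 x:[31/2,43/2] y:[62/3,23] z:[10,67/3] -> hit [62/3,43/2], descend [5, 12]
      N5 x:[31/2,43/2] y:[21,23] z:[10,40/3] -> miss, prune
      N12 x:[35/2,20] y:[62/3,64/3] z:[43/3,67/3] -> miss, prune

9 AABB tests over nodes [0, 1, 7, 3, 8, 9, 11, 5, 12]; 1 leaf entered; closest miss.

== RESULT ==
9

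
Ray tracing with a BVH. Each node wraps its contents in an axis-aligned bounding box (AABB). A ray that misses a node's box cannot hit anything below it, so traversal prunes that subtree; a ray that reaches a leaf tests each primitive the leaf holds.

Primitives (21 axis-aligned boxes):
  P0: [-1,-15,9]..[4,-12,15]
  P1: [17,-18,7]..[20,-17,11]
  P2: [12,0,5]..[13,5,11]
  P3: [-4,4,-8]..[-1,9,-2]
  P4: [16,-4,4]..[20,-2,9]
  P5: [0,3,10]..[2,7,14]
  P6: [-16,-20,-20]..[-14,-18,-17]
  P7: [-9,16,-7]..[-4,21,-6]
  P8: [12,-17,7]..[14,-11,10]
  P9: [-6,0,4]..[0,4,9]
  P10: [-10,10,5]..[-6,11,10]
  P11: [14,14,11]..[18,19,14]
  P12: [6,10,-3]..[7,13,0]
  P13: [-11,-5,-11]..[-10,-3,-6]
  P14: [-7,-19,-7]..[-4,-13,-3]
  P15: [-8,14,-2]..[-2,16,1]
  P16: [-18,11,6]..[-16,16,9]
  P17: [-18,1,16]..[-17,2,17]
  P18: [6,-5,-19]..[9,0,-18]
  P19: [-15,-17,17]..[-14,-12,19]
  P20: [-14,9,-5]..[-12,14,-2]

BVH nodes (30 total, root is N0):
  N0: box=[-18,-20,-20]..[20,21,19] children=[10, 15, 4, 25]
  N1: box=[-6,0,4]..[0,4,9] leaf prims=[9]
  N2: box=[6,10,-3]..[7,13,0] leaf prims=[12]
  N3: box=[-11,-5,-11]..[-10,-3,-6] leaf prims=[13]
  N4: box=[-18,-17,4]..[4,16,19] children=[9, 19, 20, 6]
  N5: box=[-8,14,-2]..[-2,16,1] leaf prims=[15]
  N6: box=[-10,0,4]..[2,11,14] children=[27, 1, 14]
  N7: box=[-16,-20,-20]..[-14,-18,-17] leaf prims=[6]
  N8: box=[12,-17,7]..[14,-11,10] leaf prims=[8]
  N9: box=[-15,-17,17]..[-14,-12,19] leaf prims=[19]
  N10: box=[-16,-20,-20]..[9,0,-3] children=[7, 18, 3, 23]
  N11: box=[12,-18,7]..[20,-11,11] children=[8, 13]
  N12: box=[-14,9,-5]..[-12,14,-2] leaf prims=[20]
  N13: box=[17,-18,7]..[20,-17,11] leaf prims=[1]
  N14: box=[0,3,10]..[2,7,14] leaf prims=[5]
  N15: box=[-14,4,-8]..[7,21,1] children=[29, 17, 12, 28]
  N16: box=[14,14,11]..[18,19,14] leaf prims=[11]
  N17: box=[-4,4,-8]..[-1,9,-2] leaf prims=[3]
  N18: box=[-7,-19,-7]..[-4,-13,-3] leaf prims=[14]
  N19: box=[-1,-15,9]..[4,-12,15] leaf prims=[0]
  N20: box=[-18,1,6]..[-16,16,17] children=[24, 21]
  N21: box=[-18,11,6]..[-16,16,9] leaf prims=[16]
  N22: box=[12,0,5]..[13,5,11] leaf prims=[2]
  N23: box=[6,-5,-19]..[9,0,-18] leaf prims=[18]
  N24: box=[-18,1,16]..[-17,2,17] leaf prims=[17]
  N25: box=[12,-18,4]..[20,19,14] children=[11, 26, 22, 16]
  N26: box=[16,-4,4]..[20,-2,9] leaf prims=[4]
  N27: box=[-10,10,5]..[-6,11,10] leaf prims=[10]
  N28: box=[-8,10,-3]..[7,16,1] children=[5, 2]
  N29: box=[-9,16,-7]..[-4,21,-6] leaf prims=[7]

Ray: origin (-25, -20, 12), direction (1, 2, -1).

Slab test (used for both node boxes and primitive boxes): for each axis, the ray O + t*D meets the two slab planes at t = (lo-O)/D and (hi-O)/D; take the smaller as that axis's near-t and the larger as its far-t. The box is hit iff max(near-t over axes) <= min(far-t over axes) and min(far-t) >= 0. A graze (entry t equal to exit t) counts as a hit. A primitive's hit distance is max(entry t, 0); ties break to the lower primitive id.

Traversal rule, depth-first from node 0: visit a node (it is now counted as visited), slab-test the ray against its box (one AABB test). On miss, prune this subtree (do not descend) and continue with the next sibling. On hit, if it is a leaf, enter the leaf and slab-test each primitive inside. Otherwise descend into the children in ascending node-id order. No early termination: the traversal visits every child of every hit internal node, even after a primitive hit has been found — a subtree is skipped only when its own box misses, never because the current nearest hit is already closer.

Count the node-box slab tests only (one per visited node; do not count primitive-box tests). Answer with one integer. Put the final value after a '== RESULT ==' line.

Trace the traversal:
N0 x:[7,45] y:[0,41/2] z:[-7,32] -> hit [7,41/2], descend [4, 10, 15, 25]
  N4 x:[7,29] y:[3/2,18] z:[-7,8] -> hit [7,8], descend [6, 9, 19, 20]
    N6 x:[15,27] y:[10,31/2] z:[-2,8] -> miss, prune
    N9 x:[10,11] y:[3/2,4] z:[-7,-5] -> miss, prune
    N19 x:[24,29] y:[5/2,4] z:[-3,3] -> miss, prune
    N20 x:[7,9] y:[21/2,18] z:[-5,6] -> miss, prune
  N10 x:[9,34] y:[0,10] z:[15,32] -> miss, prune
  N15 x:[11,32] y:[12,41/2] z:[11,20] -> hit [12,20], descend [12, 17, 28, 29]
    N12 x:[11,13] y:[29/2,17] z:[14,17] -> miss, prune
    N17 x:[21,24] y:[12,29/2] z:[14,20] -> miss, prune
    N28 x:[17,32] y:[15,18] z:[11,15] -> miss, prune
    N29 x:[16,21] y:[18,41/2] z:[18,19] -> hit [18,19] leaf, test {P7@t=18}
  N25 x:[37,45] y:[1,39/2] z:[-2,8] -> miss, prune

13 AABB tests over nodes [0, 4, 6, 9, 19, 20, 10, 15, 12, 17, 28, 29, 25]; 1 leaf entered; closest P7.

== RESULT ==
13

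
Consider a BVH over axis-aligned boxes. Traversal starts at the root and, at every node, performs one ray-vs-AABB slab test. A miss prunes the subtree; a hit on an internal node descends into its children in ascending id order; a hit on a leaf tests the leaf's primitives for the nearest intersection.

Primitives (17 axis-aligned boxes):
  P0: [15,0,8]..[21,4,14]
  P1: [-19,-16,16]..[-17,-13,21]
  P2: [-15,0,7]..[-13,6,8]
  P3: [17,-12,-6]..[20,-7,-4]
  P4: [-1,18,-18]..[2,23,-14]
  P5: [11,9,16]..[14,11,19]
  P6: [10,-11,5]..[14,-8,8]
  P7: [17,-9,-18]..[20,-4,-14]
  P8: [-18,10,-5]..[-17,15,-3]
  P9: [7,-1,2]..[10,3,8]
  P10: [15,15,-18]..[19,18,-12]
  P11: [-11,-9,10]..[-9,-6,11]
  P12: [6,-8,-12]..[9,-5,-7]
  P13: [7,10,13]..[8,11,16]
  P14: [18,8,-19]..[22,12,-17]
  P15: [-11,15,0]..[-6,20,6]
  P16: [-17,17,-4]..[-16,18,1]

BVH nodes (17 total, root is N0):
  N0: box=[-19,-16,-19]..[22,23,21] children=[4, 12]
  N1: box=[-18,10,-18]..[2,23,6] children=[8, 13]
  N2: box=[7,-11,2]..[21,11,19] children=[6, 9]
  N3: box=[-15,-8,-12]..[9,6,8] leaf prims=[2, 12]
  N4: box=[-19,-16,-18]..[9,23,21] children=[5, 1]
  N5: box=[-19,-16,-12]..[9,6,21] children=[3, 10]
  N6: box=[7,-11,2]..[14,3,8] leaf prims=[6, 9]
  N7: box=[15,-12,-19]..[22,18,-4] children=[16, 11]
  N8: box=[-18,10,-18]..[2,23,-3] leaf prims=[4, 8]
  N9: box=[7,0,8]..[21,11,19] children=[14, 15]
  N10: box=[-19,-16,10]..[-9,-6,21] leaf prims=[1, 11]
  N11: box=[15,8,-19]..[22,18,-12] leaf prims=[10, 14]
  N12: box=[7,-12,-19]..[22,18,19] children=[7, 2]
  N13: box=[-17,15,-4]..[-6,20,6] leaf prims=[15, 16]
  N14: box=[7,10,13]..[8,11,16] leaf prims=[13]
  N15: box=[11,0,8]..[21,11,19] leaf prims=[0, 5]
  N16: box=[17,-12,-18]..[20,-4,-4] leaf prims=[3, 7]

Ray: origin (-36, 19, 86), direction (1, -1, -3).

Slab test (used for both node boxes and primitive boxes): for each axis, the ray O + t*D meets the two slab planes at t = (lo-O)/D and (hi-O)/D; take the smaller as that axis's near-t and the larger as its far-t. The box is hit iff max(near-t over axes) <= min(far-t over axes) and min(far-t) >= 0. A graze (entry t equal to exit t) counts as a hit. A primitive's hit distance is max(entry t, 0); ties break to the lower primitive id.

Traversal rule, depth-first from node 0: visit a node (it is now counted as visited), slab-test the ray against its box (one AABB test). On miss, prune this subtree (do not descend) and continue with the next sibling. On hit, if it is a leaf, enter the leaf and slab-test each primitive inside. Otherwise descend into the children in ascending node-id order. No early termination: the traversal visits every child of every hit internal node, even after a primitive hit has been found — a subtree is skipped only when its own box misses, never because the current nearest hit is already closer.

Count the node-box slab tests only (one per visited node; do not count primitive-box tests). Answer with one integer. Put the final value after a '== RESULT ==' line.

Trace the traversal:
N0 x:[17,58] y:[-4,35] z:[65/3,35] -> hit [65/3,35], descend [4, 12]
  N4 x:[17,45] y:[-4,35] z:[65/3,104/3] -> hit [65/3,104/3], descend [1, 5]
    N1 x:[18,38] y:[-4,9] z:[80/3,104/3] -> miss, prune
    N5 x:[17,45] y:[13,35] z:[65/3,98/3] -> hit [65/3,98/3], descend [3, 10]
      N3 x:[21,45] y:[13,27] z:[26,98/3] -> hit [26,27] leaf, test {P2(miss), P12(miss)}
      N10 x:[17,27] y:[25,35] z:[65/3,76/3] -> hit [25,76/3] leaf, test {P1(miss), P11@t=25}
  N12 x:[43,58] y:[1,31] z:[67/3,35] -> miss, prune

7 AABB tests over nodes [0, 4, 1, 5, 3, 10, 12]; 2 leaves entered; closest P11.

== RESULT ==
7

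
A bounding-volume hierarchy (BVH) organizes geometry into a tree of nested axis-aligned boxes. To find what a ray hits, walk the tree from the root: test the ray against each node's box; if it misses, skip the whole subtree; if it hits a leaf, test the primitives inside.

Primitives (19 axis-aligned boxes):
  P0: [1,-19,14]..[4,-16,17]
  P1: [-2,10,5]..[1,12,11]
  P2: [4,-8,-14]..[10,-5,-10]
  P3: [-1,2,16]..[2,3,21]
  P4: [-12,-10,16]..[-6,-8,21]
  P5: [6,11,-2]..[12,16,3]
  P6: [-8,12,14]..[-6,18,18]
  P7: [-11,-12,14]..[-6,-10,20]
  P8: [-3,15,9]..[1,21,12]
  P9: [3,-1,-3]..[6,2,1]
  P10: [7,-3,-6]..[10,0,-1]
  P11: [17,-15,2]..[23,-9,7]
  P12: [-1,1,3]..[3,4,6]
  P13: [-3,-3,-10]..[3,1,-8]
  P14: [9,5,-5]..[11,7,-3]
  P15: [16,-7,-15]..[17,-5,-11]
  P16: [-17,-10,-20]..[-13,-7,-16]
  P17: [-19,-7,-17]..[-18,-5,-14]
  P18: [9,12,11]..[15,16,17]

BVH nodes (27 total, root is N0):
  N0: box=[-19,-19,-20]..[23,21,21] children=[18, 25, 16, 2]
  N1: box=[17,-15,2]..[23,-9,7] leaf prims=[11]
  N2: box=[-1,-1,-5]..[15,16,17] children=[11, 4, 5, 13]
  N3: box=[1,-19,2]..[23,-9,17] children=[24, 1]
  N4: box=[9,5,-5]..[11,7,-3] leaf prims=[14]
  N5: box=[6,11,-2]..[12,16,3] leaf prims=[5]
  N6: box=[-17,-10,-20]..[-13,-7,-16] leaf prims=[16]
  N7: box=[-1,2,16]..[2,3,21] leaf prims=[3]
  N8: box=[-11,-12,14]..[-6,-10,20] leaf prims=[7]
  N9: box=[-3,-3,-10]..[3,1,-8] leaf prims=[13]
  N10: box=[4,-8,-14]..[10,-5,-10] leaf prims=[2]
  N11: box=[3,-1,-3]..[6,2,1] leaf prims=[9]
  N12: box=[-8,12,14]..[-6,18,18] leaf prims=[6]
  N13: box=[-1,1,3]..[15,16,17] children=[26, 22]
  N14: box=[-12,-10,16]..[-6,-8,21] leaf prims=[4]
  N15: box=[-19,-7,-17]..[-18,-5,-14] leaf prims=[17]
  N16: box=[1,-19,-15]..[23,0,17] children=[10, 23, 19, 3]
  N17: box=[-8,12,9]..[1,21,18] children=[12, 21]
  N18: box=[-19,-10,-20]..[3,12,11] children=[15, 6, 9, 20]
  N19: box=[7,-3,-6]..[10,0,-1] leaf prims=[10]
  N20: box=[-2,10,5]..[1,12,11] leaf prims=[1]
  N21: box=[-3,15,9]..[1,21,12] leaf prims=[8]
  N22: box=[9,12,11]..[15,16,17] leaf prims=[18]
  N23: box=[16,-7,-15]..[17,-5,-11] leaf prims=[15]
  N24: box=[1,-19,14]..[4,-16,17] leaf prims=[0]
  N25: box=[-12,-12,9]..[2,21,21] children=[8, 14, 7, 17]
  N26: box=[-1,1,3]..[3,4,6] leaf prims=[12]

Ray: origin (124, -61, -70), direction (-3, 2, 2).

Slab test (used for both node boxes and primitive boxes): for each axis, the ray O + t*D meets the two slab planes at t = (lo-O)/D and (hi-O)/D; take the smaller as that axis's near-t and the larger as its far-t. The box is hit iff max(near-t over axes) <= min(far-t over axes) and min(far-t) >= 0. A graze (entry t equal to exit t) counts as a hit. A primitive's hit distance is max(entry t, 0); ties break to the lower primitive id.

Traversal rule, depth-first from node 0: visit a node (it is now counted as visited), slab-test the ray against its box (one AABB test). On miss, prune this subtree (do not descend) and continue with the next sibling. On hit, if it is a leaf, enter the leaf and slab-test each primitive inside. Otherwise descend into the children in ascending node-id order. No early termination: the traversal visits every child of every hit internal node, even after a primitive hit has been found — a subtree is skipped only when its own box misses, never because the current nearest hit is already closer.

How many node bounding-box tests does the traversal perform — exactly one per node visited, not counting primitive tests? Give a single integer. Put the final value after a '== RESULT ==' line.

Walk:
N0 x:[101/3,143/3] y:[21,41] z:[25,91/2] -> hit [101/3,41], descend [2, 16, 18, 25]
  N2 x:[109/3,125/3] y:[30,77/2] z:[65/2,87/2] -> hit [109/3,77/2], descend [4, 5, 11, 13]
    N4 x:[113/3,115/3] y:[33,34] z:[65/2,67/2] -> miss, prune
    N5 x:[112/3,118/3] y:[36,77/2] z:[34,73/2] -> miss, prune
    N11 x:[118/3,121/3] y:[30,63/2] z:[67/2,71/2] -> miss, prune
    N13 x:[109/3,125/3] y:[31,77/2] z:[73/2,87/2] -> hit [73/2,77/2], descend [22, 26]
      N22 x:[109/3,115/3] y:[73/2,77/2] z:[81/2,87/2] -> miss, prune
      N26 x:[121/3,125/3] y:[31,65/2] z:[73/2,38] -> miss, prune
  N16 x:[101/3,41] y:[21,61/2] z:[55/2,87/2] -> miss, prune
  N18 x:[121/3,143/3] y:[51/2,73/2] z:[25,81/2] -> miss, prune
  N25 x:[122/3,136/3] y:[49/2,41] z:[79/2,91/2] -> hit [122/3,41], descend [7, 8, 14, 17]
    N7 x:[122/3,125/3] y:[63/2,32] z:[43,91/2] -> miss, prune
    N8 x:[130/3,45] y:[49/2,51/2] z:[42,45] -> miss, prune
    N14 x:[130/3,136/3] y:[51/2,53/2] z:[43,91/2] -> miss, prune
    N17 x:[41,44] y:[73/2,41] z:[79/2,44] -> hit [41,41], descend [12, 21]
      N12 x:[130/3,44] y:[73/2,79/2] z:[42,44] -> miss, prune
      N21 x:[41,127/3] y:[38,41] z:[79/2,41] -> hit [41,41] leaf, test {P8@t=41}

Summary -> nodes [0, 2, 4, 5, 11, 13, 22, 26, 16, 18, 25, 7, 8, 14, 17, 12, 21]; box-tests=17; leaf-entries=1; first=P8

== RESULT ==
17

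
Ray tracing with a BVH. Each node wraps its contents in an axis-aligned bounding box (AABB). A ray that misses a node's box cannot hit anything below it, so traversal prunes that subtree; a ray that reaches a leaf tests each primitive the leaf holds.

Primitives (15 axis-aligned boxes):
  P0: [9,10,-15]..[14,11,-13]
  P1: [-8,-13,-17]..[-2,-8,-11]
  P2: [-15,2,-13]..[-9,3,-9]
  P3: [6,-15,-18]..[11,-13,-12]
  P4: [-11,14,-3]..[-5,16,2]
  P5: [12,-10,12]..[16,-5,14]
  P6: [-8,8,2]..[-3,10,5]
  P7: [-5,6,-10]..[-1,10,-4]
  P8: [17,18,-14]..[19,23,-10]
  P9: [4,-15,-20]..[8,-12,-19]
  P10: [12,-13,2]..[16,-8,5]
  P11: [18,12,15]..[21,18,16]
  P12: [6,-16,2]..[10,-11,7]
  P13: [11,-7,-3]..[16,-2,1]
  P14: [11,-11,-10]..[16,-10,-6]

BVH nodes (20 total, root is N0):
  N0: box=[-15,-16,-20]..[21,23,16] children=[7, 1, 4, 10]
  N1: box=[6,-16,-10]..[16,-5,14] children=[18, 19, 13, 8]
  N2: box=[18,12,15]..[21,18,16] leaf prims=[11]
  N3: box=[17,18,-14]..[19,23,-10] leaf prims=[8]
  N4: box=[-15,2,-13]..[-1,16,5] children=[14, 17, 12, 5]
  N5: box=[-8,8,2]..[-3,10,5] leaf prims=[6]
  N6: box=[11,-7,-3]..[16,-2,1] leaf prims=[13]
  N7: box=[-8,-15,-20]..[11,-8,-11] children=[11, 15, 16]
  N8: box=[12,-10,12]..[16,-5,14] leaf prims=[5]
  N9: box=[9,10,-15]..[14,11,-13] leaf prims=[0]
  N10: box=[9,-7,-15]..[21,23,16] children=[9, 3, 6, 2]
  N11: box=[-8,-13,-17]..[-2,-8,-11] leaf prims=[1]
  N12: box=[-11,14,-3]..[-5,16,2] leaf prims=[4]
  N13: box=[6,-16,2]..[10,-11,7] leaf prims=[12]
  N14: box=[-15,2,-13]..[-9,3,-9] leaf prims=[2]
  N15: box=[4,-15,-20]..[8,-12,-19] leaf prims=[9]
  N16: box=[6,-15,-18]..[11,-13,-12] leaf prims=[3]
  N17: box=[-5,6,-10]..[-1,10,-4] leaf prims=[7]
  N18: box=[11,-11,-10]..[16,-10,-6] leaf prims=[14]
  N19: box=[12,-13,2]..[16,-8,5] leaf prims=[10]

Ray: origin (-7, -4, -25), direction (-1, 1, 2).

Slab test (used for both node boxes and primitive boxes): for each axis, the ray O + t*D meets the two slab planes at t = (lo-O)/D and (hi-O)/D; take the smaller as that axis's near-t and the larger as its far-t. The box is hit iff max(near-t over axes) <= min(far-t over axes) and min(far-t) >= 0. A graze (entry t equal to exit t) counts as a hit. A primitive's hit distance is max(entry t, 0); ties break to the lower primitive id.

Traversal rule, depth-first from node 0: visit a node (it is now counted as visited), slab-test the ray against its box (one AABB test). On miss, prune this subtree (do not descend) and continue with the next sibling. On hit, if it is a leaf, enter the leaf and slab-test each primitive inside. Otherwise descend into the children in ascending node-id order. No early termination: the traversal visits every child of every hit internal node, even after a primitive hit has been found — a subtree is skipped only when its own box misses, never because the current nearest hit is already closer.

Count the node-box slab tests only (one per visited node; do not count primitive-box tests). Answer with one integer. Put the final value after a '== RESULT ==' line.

Walk:
N0 x:[-28,8] y:[-12,27] z:[5/2,41/2] -> hit [5/2,8], descend [1, 4, 7, 10]
  N1 x:[-23,-13] y:[-12,-1] z:[15/2,39/2] -> miss, prune
  N4 x:[-6,8] y:[6,20] z:[6,15] -> hit [6,8], descend [5, 12, 14, 17]
    N5 x:[-4,1] y:[12,14] z:[27/2,15] -> miss, prune
    N12 x:[-2,4] y:[18,20] z:[11,27/2] -> miss, prune
    N14 x:[2,8] y:[6,7] z:[6,8] -> hit [6,7] leaf, test {P2@t=6}
    N17 x:[-6,-2] y:[10,14] z:[15/2,21/2] -> miss, prune
  N7 x:[-18,1] y:[-11,-4] z:[5/2,7] -> miss, prune
  N10 x:[-28,-16] y:[-3,27] z:[5,41/2] -> miss, prune

order=[0, 1, 4, 5, 12, 14, 17, 7, 10]  |boxes|=9  |leaves|=1  hit=P2

== RESULT ==
9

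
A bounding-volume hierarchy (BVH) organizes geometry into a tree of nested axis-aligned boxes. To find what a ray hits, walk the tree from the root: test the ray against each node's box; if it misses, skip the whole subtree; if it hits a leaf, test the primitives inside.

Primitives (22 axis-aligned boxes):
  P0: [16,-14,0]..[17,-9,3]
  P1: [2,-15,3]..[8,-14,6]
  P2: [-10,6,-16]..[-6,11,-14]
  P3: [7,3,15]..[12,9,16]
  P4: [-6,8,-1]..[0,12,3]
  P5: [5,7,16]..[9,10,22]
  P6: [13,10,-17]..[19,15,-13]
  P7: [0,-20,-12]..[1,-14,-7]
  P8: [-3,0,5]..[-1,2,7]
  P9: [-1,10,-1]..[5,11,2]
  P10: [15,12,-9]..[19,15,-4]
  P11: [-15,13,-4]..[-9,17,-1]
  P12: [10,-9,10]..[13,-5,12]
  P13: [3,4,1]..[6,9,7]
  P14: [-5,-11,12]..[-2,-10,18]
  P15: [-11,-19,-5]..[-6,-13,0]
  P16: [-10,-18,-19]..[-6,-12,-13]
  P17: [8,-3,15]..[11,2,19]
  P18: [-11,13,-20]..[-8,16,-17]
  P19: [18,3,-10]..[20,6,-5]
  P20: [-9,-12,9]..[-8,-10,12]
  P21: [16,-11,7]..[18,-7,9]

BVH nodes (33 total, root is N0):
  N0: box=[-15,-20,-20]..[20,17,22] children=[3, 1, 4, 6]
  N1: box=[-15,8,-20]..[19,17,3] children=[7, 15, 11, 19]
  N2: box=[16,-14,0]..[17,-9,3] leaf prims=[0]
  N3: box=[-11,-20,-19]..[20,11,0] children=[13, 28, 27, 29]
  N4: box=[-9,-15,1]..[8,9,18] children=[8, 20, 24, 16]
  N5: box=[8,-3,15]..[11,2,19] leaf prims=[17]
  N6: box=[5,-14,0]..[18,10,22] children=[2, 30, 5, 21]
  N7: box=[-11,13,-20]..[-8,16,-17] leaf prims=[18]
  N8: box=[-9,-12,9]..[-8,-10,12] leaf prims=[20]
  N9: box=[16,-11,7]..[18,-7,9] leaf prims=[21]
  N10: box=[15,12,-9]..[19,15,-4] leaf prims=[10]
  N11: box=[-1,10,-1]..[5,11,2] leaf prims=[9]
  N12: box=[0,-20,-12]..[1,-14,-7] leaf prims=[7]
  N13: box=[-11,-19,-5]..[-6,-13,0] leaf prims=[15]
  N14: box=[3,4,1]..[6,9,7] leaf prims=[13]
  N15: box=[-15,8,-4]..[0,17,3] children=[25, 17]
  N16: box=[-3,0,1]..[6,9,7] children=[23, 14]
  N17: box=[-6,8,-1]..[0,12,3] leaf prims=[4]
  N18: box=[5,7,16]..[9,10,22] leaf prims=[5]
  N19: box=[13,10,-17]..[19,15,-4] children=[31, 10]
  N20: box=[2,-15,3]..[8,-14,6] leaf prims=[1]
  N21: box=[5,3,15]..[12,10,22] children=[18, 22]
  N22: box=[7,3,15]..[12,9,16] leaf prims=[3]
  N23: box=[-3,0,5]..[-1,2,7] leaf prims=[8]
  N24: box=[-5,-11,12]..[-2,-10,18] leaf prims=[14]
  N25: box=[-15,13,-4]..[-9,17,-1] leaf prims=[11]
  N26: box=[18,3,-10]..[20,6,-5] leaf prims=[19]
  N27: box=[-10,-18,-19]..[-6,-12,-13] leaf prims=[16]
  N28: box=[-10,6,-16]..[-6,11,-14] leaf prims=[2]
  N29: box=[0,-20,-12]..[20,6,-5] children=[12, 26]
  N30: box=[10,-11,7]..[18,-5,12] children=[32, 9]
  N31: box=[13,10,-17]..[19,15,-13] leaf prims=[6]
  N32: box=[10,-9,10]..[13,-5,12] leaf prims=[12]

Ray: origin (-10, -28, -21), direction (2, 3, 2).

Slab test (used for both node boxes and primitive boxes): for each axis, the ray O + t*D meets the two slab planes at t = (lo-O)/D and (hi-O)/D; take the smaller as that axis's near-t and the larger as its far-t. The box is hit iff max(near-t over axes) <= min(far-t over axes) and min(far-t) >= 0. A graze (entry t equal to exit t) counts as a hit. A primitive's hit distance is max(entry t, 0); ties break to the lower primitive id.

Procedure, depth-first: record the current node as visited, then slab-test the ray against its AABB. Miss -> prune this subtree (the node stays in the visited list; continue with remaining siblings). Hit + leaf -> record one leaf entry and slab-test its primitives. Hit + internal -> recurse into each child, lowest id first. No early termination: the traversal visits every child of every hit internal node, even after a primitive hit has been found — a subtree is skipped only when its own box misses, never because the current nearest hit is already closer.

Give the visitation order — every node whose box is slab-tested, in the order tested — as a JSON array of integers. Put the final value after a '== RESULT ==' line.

Trace the traversal:
N0 x:[-5/2,15] y:[8/3,15] z:[1/2,43/2] -> hit [8/3,15], descend [1, 3, 4, 6]
  N1 x:[-5/2,29/2] y:[12,15] z:[1/2,12] -> hit [12,12], descend [7, 11, 15, 19]
    N7 x:[-1/2,1] y:[41/3,44/3] z:[1/2,2] -> miss, prune
    N11 x:[9/2,15/2] y:[38/3,13] z:[10,23/2] -> miss, prune
    N15 x:[-5/2,5] y:[12,15] z:[17/2,12] -> miss, prune
    N19 x:[23/2,29/2] y:[38/3,43/3] z:[2,17/2] -> miss, prune
  N3 x:[-1/2,15] y:[8/3,13] z:[1,21/2] -> hit [8/3,21/2], descend [13, 27, 28, 29]
    N13 x:[-1/2,2] y:[3,5] z:[8,21/2] -> miss, prune
    N27 x:[0,2] y:[10/3,16/3] z:[1,4] -> miss, prune
    N28 x:[0,2] y:[34/3,13] z:[5/2,7/2] -> miss, prune
    N29 x:[5,15] y:[8/3,34/3] z:[9/2,8] -> hit [5,8], descend [12, 26]
      N12 x:[5,11/2] y:[8/3,14/3] z:[9/2,7] -> miss, prune
      N26 x:[14,15] y:[31/3,34/3] z:[11/2,8] -> miss, prune
  N4 x:[1/2,9] y:[13/3,37/3] z:[11,39/2] -> miss, prune
  N6 x:[15/2,14] y:[14/3,38/3] z:[21/2,43/2] -> hit [21/2,38/3], descend [2, 5, 21, 30]
    N2 x:[13,27/2] y:[14/3,19/3] z:[21/2,12] -> miss, prune
    N5 x:[9,21/2] y:[25/3,10] z:[18,20] -> miss, prune
    N21 x:[15/2,11] y:[31/3,38/3] z:[18,43/2] -> miss, prune
    N30 x:[10,14] y:[17/3,23/3] z:[14,33/2] -> miss, prune

order=[0, 1, 7, 11, 15, 19, 3, 13, 27, 28, 29, 12, 26, 4, 6, 2, 5, 21, 30]  |boxes|=19  |leaves|=0  hit=miss

== RESULT ==
[0, 1, 7, 11, 15, 19, 3, 13, 27, 28, 29, 12, 26, 4, 6, 2, 5, 21, 30]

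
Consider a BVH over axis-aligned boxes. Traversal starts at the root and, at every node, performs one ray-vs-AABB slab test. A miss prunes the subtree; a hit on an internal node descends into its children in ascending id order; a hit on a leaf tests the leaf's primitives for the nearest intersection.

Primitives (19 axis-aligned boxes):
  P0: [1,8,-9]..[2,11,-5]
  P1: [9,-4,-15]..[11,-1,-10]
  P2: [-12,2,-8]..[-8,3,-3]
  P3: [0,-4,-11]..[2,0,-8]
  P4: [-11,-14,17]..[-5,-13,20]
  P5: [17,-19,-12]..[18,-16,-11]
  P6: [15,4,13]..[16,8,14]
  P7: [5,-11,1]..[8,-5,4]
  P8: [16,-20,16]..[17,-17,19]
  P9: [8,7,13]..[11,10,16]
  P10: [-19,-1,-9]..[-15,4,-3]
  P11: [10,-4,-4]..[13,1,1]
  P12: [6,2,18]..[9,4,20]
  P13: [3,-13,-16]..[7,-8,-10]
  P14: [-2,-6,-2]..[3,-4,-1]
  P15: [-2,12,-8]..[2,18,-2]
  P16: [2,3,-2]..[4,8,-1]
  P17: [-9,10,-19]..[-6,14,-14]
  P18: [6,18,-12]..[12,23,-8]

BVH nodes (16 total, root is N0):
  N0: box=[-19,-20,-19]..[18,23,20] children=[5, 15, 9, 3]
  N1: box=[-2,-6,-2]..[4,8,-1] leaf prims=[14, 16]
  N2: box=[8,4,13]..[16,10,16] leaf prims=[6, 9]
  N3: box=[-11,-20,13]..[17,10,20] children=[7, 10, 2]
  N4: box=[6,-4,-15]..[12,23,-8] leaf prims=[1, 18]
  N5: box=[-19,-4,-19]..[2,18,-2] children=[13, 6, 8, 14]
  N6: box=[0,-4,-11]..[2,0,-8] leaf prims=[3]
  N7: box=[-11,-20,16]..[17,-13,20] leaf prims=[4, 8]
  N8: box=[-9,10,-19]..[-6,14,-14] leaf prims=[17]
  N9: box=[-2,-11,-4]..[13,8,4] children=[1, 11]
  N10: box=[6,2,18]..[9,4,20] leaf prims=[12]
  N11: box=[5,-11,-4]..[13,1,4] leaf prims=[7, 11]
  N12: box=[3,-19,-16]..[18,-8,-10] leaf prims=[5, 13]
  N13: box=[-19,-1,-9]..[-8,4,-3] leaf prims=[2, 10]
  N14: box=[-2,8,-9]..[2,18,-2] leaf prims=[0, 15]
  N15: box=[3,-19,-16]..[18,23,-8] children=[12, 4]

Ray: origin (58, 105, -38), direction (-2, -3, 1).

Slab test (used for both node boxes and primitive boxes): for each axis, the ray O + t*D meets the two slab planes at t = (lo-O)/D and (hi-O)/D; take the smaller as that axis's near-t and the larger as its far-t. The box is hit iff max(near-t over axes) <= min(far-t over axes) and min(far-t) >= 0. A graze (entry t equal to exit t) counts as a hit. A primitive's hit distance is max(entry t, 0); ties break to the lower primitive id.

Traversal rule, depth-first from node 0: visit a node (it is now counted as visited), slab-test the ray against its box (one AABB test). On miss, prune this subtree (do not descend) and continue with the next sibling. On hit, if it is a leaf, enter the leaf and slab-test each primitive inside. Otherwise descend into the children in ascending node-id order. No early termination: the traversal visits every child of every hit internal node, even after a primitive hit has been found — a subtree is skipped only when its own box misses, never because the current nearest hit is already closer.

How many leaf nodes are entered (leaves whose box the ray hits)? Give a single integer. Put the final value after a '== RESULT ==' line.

Walk:
N0 x:[20,77/2] y:[82/3,125/3] z:[19,58] -> hit [82/3,77/2], descend [3, 5, 9, 15]
  N3 x:[41/2,69/2] y:[95/3,125/3] z:[51,58] -> miss, prune
  N5 x:[28,77/2] y:[29,109/3] z:[19,36] -> hit [29,36], descend [6, 8, 13, 14]
    N6 x:[28,29] y:[35,109/3] z:[27,30] -> miss, prune
    N8 x:[32,67/2] y:[91/3,95/3] z:[19,24] -> miss, prune
    N13 x:[33,77/2] y:[101/3,106/3] z:[29,35] -> hit [101/3,35] leaf, test {P2@t=34, P10(miss)}
    N14 x:[28,30] y:[29,97/3] z:[29,36] -> hit [29,30] leaf, test {P0(miss), P15@t=30}
  N9 x:[45/2,30] y:[97/3,116/3] z:[34,42] -> miss, prune
  N15 x:[20,55/2] y:[82/3,124/3] z:[22,30] -> hit [82/3,55/2], descend [4, 12]
    N4 x:[23,26] y:[82/3,109/3] z:[23,30] -> miss, prune
    N12 x:[20,55/2] y:[113/3,124/3] z:[22,28] -> miss, prune

11 AABB tests over nodes [0, 3, 5, 6, 8, 13, 14, 9, 15, 4, 12]; 2 leaves entered; closest P15.

== RESULT ==
2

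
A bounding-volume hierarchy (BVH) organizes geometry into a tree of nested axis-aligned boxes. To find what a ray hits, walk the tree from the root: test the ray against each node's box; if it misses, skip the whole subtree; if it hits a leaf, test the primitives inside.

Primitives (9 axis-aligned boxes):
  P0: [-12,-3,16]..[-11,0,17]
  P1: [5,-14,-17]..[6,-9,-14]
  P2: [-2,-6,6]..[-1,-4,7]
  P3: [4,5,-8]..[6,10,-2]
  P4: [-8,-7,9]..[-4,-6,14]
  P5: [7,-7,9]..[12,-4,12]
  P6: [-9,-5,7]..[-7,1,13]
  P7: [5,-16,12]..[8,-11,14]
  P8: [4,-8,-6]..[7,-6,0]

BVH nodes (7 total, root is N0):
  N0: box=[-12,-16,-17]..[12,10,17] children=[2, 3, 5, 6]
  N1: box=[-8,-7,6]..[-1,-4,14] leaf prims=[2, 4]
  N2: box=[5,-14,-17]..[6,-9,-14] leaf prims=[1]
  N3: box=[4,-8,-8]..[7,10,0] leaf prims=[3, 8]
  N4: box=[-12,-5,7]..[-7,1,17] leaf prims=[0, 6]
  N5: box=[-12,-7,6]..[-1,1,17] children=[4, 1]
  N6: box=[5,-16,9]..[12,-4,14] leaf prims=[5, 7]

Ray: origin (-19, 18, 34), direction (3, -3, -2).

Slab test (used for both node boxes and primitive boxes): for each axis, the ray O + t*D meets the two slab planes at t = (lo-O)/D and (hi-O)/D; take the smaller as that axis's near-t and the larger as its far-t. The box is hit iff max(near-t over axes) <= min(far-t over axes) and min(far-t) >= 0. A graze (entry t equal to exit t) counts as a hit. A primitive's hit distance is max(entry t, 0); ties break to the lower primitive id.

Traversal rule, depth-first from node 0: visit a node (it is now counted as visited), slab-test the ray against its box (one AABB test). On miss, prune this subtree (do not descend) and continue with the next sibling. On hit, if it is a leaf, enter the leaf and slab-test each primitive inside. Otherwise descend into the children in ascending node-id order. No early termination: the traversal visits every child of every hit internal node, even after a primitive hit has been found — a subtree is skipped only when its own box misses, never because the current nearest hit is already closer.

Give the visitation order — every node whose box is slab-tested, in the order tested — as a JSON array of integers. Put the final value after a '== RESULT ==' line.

Trace the traversal:
N0 x:[7/3,31/3] y:[8/3,34/3] z:[17/2,51/2] -> hit [17/2,31/3], descend [2, 3, 5, 6]
  N2 x:[8,25/3] y:[9,32/3] z:[24,51/2] -> miss, prune
  N3 x:[23/3,26/3] y:[8/3,26/3] z:[17,21] -> miss, prune
  N5 x:[7/3,6] y:[17/3,25/3] z:[17/2,14] -> miss, prune
  N6 x:[8,31/3] y:[22/3,34/3] z:[10,25/2] -> hit [10,31/3] leaf, test {P5(miss), P7(miss)}

5 AABB tests over nodes [0, 2, 3, 5, 6]; 1 leaf entered; closest miss.

== RESULT ==
[0, 2, 3, 5, 6]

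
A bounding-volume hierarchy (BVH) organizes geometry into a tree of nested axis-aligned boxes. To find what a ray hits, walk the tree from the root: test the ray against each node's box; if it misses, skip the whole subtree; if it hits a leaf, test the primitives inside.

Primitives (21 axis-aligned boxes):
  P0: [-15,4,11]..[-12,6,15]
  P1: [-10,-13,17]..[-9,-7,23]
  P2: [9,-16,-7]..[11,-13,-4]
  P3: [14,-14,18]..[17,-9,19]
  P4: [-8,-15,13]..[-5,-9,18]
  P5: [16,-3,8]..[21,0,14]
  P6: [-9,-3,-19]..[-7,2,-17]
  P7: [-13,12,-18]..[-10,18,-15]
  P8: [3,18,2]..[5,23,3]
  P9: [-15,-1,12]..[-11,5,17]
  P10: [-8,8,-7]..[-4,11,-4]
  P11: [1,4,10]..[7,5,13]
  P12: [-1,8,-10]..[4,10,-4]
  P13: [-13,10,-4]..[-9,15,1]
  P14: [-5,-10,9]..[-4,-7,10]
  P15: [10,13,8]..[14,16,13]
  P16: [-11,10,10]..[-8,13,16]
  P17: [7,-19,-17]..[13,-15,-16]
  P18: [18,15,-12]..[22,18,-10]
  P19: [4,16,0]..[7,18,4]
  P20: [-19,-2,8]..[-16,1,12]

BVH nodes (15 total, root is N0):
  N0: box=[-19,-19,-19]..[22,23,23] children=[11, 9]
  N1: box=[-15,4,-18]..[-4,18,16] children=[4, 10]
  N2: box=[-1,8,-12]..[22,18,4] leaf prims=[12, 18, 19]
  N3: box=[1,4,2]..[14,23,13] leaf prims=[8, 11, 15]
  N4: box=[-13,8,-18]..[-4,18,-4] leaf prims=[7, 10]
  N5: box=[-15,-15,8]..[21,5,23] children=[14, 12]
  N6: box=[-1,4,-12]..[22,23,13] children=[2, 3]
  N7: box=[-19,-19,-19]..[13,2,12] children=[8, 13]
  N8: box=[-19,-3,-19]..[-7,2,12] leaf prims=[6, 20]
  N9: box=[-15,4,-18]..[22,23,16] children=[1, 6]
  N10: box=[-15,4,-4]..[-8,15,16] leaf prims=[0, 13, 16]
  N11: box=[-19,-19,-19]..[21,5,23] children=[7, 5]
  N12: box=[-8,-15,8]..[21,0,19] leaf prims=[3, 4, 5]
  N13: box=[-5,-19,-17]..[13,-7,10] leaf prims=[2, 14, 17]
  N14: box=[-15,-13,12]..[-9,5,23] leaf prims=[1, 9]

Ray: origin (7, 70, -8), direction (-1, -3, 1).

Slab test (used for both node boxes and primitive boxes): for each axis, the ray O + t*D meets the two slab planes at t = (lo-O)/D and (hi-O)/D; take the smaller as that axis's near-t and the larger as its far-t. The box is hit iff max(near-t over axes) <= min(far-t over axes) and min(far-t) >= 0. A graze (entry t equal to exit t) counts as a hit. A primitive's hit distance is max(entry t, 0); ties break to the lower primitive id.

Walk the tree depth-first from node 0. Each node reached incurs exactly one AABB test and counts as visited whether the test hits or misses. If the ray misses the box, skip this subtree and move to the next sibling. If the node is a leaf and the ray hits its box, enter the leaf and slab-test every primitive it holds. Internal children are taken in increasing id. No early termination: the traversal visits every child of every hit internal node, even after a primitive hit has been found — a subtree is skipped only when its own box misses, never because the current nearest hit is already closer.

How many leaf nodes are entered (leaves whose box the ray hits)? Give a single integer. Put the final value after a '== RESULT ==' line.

Traverse from the root:
N0 x:[-15,26] y:[47/3,89/3] z:[-11,31] -> hit [47/3,26], descend [9, 11]
  N9 x:[-15,22] y:[47/3,22] z:[-10,24] -> hit [47/3,22], descend [1, 6]
    N1 x:[11,22] y:[52/3,22] z:[-10,24] -> hit [52/3,22], descend [4, 10]
      N4 x:[11,20] y:[52/3,62/3] z:[-10,4] -> miss, prune
      N10 x:[15,22] y:[55/3,22] z:[4,24] -> hit [55/3,22] leaf, test {P0@t=64/3, P13(miss), P16(miss)}
    N6 x:[-15,8] y:[47/3,22] z:[-4,21] -> miss, prune
  N11 x:[-14,26] y:[65/3,89/3] z:[-11,31] -> hit [65/3,26], descend [5, 7]
    N5 x:[-14,22] y:[65/3,85/3] z:[16,31] -> hit [65/3,22], descend [12, 14]
      N12 x:[-14,15] y:[70/3,85/3] z:[16,27] -> miss, prune
      N14 x:[16,22] y:[65/3,83/3] z:[20,31] -> hit [65/3,22] leaf, test {P1(miss), P9@t=65/3}
    N7 x:[-6,26] y:[68/3,89/3] z:[-11,20] -> miss, prune

order=[0, 9, 1, 4, 10, 6, 11, 5, 12, 14, 7]  |boxes|=11  |leaves|=2  hit=P0

== RESULT ==
2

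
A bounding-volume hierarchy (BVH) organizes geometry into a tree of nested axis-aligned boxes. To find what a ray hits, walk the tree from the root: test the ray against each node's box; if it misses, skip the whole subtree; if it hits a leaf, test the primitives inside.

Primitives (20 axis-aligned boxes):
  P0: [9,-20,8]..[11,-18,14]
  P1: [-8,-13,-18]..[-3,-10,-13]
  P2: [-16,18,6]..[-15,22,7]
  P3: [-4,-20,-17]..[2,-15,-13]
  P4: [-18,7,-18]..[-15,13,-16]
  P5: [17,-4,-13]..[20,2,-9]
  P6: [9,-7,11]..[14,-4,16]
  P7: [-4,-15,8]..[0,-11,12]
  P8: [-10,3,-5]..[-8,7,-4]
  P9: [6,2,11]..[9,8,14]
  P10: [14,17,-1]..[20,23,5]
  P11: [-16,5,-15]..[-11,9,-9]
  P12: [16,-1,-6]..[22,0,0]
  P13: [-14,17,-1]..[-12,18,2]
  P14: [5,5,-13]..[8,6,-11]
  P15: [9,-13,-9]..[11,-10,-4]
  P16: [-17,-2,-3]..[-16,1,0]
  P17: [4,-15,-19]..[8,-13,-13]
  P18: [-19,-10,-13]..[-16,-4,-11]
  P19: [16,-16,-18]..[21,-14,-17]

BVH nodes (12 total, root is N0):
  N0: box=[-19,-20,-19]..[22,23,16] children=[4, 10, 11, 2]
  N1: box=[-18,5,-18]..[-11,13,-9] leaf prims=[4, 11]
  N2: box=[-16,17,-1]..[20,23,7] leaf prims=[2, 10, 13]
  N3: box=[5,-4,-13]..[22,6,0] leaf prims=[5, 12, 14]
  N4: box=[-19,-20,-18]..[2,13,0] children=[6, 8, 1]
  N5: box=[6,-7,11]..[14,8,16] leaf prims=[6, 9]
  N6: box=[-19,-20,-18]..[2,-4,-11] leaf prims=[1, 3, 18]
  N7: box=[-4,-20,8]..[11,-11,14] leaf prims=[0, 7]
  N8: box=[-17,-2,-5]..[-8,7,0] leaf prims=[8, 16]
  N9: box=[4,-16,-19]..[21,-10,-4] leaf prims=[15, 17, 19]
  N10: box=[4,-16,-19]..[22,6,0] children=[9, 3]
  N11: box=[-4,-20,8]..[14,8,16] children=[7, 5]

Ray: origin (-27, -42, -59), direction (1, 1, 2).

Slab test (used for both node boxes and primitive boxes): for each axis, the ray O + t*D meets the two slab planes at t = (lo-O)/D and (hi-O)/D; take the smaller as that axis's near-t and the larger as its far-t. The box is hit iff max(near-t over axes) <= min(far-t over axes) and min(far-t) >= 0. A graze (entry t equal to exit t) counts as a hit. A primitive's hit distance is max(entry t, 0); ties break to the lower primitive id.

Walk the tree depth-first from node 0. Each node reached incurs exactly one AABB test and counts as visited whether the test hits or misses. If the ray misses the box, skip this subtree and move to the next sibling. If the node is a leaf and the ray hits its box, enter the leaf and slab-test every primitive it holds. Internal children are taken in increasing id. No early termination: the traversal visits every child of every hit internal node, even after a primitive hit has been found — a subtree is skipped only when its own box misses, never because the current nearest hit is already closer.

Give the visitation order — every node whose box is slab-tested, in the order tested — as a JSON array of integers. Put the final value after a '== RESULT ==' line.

Traverse from the root:
N0 x:[8,49] y:[22,65] z:[20,75/2] -> hit [22,75/2], descend [2, 4, 10, 11]
  N2 x:[11,47] y:[59,65] z:[29,33] -> miss, prune
  N4 x:[8,29] y:[22,55] z:[41/2,59/2] -> hit [22,29], descend [1, 6, 8]
    N1 x:[9,16] y:[47,55] z:[41/2,25] -> miss, prune
    N6 x:[8,29] y:[22,38] z:[41/2,24] -> hit [22,24] leaf, test {P1(miss), P3@t=23, P18(miss)}
    N8 x:[10,19] y:[40,49] z:[27,59/2] -> miss, prune
  N10 x:[31,49] y:[26,48] z:[20,59/2] -> miss, prune
  N11 x:[23,41] y:[22,50] z:[67/2,75/2] -> hit [67/2,75/2], descend [5, 7]
    N5 x:[33,41] y:[35,50] z:[35,75/2] -> hit [35,75/2] leaf, test {P6@t=36, P9(miss)}
    N7 x:[23,38] y:[22,31] z:[67/2,73/2] -> miss, prune

10 AABB tests over nodes [0, 2, 4, 1, 6, 8, 10, 11, 5, 7]; 2 leaves entered; closest P3.

== RESULT ==
[0, 2, 4, 1, 6, 8, 10, 11, 5, 7]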